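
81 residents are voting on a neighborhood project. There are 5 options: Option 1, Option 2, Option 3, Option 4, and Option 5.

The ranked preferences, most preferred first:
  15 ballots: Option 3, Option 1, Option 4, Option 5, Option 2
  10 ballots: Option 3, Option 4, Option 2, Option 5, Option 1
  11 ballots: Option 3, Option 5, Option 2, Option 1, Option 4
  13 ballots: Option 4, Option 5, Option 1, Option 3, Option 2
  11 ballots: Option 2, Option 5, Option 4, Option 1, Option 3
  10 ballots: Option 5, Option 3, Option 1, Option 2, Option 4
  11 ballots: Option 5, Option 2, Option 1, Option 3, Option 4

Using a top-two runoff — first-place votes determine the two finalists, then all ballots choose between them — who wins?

Option 5

Round 1 first-place votes: Option 1 0, Option 2 11, Option 3 36, Option 4 13, Option 5 21. Option 3 and Option 5 advance.
Runoff: Option 3 is ranked above Option 5 on 36 ballots, Option 5 above Option 3 on 45.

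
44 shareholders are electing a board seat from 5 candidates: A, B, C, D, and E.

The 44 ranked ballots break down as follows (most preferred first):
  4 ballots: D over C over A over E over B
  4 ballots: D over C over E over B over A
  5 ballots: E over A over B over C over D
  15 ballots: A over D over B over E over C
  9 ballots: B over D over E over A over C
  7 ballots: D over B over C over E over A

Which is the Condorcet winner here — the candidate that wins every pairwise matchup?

D

D vs A: 24–20
D vs B: 30–14
D vs C: 39–5
D vs E: 39–5
D beats every other candidate.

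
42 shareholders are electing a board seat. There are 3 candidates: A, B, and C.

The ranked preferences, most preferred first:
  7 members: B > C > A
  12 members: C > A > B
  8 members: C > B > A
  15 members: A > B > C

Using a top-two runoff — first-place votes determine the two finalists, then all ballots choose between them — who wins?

Round 1 first-place votes: A 15, B 7, C 20. C and A advance.
Runoff: C is ranked above A on 27 ballots, A above C on 15.

C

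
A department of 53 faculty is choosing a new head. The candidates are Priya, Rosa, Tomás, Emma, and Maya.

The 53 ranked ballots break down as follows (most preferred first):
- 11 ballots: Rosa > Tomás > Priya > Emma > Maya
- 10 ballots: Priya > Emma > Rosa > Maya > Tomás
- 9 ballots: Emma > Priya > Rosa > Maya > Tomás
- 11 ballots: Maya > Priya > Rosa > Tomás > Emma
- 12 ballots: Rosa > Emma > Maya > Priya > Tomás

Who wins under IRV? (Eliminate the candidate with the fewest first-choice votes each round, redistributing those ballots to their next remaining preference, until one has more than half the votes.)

Priya

Round 1: Priya 10, Rosa 23, Tomás 0, Emma 9, Maya 11. Tomás eliminated.
Round 2: Priya 10, Rosa 23, Emma 9, Maya 11. Emma eliminated.
Round 3: Priya 19, Rosa 23, Maya 11. Maya eliminated.
Round 4: Priya 30, Rosa 23. Priya has a majority (≥27).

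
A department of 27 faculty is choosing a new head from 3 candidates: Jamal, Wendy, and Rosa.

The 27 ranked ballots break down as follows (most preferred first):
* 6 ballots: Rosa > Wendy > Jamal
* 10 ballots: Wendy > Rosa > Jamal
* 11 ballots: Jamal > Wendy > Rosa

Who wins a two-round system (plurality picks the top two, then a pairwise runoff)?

Wendy

Round 1 first-place votes: Jamal 11, Wendy 10, Rosa 6. Jamal and Wendy advance.
Runoff: Jamal is ranked above Wendy on 11 ballots, Wendy above Jamal on 16.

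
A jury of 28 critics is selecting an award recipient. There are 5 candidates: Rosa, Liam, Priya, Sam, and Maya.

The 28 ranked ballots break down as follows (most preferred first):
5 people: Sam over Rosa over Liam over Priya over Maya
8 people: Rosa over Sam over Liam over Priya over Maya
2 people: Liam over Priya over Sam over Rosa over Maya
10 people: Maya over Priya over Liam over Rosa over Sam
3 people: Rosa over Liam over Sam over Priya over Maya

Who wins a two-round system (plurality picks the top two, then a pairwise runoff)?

Rosa

Round 1 first-place votes: Rosa 11, Liam 2, Priya 0, Sam 5, Maya 10. Rosa and Maya advance.
Runoff: Rosa is ranked above Maya on 18 ballots, Maya above Rosa on 10.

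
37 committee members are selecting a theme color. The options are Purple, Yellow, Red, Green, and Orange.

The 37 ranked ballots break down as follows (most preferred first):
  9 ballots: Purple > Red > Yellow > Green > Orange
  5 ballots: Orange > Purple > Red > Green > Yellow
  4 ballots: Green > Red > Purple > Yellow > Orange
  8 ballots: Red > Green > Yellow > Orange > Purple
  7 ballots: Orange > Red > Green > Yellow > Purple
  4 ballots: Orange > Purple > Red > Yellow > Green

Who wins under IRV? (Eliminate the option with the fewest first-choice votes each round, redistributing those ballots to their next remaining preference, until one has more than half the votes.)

Red

Round 1: Purple 9, Yellow 0, Red 8, Green 4, Orange 16. Yellow eliminated.
Round 2: Purple 9, Red 8, Green 4, Orange 16. Green eliminated.
Round 3: Purple 9, Red 12, Orange 16. Purple eliminated.
Round 4: Red 21, Orange 16. Red has a majority (≥19).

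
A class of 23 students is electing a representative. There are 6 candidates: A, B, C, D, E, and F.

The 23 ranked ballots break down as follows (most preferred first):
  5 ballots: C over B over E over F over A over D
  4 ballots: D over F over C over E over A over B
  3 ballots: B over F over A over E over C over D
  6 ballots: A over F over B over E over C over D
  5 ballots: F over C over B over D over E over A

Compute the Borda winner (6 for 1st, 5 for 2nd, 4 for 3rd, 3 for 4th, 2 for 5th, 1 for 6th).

F

A: 5×2 + 4×2 + 3×4 + 6×6 + 5×1 = 71
B: 5×5 + 4×1 + 3×6 + 6×4 + 5×4 = 91
C: 5×6 + 4×4 + 3×2 + 6×2 + 5×5 = 89
D: 5×1 + 4×6 + 3×1 + 6×1 + 5×3 = 53
E: 5×4 + 4×3 + 3×3 + 6×3 + 5×2 = 69
F: 5×3 + 4×5 + 3×5 + 6×5 + 5×6 = 110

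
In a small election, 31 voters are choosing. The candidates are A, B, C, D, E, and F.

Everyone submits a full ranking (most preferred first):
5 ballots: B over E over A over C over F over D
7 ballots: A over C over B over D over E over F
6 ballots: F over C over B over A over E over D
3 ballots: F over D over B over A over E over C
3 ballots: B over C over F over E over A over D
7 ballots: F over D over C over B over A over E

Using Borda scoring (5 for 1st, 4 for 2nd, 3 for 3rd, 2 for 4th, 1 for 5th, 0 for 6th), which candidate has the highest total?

B

A: 5×3 + 7×5 + 6×2 + 3×2 + 3×1 + 7×1 = 78
B: 5×5 + 7×3 + 6×3 + 3×3 + 3×5 + 7×2 = 102
C: 5×2 + 7×4 + 6×4 + 3×0 + 3×4 + 7×3 = 95
D: 5×0 + 7×2 + 6×0 + 3×4 + 3×0 + 7×4 = 54
E: 5×4 + 7×1 + 6×1 + 3×1 + 3×2 + 7×0 = 42
F: 5×1 + 7×0 + 6×5 + 3×5 + 3×3 + 7×5 = 94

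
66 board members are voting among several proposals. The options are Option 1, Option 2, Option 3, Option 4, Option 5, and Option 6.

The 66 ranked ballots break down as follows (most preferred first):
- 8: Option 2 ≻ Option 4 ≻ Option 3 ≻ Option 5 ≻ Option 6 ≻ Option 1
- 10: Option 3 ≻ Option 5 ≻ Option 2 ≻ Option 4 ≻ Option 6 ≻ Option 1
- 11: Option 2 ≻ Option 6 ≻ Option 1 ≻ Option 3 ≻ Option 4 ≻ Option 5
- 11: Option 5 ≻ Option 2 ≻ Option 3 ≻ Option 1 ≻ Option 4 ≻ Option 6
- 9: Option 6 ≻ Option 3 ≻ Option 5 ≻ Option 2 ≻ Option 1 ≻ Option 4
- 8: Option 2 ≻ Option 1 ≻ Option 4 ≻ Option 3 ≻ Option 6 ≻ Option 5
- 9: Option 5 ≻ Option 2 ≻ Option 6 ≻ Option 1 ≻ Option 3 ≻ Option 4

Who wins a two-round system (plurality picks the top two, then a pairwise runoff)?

Option 5

Round 1 first-place votes: Option 1 0, Option 2 27, Option 3 10, Option 4 0, Option 5 20, Option 6 9. Option 2 and Option 5 advance.
Runoff: Option 2 is ranked above Option 5 on 27 ballots, Option 5 above Option 2 on 39.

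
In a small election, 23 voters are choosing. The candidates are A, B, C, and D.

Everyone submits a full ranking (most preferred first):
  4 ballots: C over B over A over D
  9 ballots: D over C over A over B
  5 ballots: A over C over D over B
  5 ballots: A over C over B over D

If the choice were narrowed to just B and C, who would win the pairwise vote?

C

B is ranked above C on 0 ballots; C above B on 23.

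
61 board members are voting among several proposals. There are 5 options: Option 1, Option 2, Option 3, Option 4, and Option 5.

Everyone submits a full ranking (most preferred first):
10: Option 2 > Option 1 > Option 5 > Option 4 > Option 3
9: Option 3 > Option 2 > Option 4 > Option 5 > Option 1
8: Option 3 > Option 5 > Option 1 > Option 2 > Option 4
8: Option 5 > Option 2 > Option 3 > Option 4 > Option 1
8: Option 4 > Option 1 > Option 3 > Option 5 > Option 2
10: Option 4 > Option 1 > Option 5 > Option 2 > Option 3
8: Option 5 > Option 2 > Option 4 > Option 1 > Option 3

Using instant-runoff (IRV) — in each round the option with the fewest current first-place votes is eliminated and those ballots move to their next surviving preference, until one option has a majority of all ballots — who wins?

Round 1: Option 1 0, Option 2 10, Option 3 17, Option 4 18, Option 5 16. Option 1 eliminated.
Round 2: Option 2 10, Option 3 17, Option 4 18, Option 5 16. Option 2 eliminated.
Round 3: Option 3 17, Option 4 18, Option 5 26. Option 3 eliminated.
Round 4: Option 4 27, Option 5 34. Option 5 has a majority (≥31).

Option 5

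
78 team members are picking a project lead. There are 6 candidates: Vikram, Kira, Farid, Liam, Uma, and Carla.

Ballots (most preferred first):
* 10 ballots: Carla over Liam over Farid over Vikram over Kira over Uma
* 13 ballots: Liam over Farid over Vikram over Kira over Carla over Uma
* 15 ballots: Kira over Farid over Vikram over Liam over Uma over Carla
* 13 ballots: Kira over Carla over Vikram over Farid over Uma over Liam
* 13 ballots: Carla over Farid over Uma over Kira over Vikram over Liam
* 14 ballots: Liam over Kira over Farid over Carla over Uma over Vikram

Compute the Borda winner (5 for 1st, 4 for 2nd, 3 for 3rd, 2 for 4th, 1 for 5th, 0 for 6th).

Vikram: 10×2 + 13×3 + 15×3 + 13×3 + 13×1 + 14×0 = 156
Kira: 10×1 + 13×2 + 15×5 + 13×5 + 13×2 + 14×4 = 258
Farid: 10×3 + 13×4 + 15×4 + 13×2 + 13×4 + 14×3 = 262
Liam: 10×4 + 13×5 + 15×2 + 13×0 + 13×0 + 14×5 = 205
Uma: 10×0 + 13×0 + 15×1 + 13×1 + 13×3 + 14×1 = 81
Carla: 10×5 + 13×1 + 15×0 + 13×4 + 13×5 + 14×2 = 208

Farid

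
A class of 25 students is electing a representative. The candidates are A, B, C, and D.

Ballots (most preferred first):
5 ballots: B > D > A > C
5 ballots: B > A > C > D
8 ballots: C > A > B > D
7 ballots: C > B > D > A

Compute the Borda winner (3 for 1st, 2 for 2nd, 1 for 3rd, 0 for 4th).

B

A: 5×1 + 5×2 + 8×2 + 7×0 = 31
B: 5×3 + 5×3 + 8×1 + 7×2 = 52
C: 5×0 + 5×1 + 8×3 + 7×3 = 50
D: 5×2 + 5×0 + 8×0 + 7×1 = 17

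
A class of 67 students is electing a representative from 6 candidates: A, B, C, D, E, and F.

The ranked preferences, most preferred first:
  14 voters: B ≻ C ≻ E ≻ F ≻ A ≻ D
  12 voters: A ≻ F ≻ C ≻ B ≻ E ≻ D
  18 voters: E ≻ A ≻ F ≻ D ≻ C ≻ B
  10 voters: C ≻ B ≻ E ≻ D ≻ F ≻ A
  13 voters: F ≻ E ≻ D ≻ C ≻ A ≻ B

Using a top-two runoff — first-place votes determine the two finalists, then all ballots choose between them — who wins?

B

Round 1 first-place votes: A 12, B 14, C 10, D 0, E 18, F 13. E and B advance.
Runoff: E is ranked above B on 31 ballots, B above E on 36.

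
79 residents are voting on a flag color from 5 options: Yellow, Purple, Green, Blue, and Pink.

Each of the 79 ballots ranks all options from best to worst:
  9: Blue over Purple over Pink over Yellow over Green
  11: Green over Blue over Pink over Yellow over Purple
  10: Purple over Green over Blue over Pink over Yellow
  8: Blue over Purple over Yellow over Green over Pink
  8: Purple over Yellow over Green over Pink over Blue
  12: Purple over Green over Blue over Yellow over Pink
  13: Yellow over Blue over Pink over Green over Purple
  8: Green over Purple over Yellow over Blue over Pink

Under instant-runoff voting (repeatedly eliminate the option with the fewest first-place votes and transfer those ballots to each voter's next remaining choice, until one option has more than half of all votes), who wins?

Blue

Round 1: Yellow 13, Purple 30, Green 19, Blue 17, Pink 0. Pink eliminated.
Round 2: Yellow 13, Purple 30, Green 19, Blue 17. Yellow eliminated.
Round 3: Purple 30, Green 19, Blue 30. Green eliminated.
Round 4: Purple 38, Blue 41. Blue has a majority (≥40).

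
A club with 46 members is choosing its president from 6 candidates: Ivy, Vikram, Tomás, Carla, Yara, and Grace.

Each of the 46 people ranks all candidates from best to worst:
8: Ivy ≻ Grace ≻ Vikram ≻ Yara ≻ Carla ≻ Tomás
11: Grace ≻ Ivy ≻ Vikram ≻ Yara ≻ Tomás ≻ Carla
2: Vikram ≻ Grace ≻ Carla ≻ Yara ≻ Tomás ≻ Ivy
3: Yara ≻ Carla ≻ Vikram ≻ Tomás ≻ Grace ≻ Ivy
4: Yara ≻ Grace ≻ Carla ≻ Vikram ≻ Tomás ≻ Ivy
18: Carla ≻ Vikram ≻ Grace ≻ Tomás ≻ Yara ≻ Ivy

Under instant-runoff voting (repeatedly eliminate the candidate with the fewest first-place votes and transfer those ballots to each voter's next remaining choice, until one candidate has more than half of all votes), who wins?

Round 1: Ivy 8, Vikram 2, Tomás 0, Carla 18, Yara 7, Grace 11. Tomás eliminated.
Round 2: Ivy 8, Vikram 2, Carla 18, Yara 7, Grace 11. Vikram eliminated.
Round 3: Ivy 8, Carla 18, Yara 7, Grace 13. Yara eliminated.
Round 4: Ivy 8, Carla 21, Grace 17. Ivy eliminated.
Round 5: Carla 21, Grace 25. Grace has a majority (≥24).

Grace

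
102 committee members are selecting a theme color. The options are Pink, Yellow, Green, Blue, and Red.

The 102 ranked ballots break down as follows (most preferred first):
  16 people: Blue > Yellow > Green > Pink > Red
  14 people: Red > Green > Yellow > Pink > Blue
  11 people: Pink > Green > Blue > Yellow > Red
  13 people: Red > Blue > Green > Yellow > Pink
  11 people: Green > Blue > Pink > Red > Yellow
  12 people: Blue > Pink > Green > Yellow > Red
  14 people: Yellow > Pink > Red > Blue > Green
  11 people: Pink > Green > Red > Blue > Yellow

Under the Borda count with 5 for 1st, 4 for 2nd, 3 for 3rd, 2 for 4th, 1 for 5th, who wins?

Green

Pink: 16×2 + 14×2 + 11×5 + 13×1 + 11×3 + 12×4 + 14×4 + 11×5 = 320
Yellow: 16×4 + 14×3 + 11×2 + 13×2 + 11×1 + 12×2 + 14×5 + 11×1 = 270
Green: 16×3 + 14×4 + 11×4 + 13×3 + 11×5 + 12×3 + 14×1 + 11×4 = 336
Blue: 16×5 + 14×1 + 11×3 + 13×4 + 11×4 + 12×5 + 14×2 + 11×2 = 333
Red: 16×1 + 14×5 + 11×1 + 13×5 + 11×2 + 12×1 + 14×3 + 11×3 = 271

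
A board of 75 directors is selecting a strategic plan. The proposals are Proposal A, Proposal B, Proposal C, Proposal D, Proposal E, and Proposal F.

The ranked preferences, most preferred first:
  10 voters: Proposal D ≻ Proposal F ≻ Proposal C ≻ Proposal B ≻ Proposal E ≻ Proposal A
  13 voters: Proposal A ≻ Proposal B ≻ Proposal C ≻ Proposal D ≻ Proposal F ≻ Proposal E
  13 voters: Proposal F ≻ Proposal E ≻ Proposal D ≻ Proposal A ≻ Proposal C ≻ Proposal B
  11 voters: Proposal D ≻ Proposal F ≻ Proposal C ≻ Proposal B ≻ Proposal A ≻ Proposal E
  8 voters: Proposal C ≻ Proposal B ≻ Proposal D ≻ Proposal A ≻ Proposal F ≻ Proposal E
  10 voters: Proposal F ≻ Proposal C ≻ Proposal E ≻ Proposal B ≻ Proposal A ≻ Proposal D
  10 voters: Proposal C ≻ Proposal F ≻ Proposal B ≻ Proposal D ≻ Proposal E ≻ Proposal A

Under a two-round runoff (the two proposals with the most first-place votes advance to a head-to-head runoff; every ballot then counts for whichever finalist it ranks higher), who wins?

Round 1 first-place votes: Proposal A 13, Proposal B 0, Proposal C 18, Proposal D 21, Proposal E 0, Proposal F 23. Proposal F and Proposal D advance.
Runoff: Proposal F is ranked above Proposal D on 33 ballots, Proposal D above Proposal F on 42.

Proposal D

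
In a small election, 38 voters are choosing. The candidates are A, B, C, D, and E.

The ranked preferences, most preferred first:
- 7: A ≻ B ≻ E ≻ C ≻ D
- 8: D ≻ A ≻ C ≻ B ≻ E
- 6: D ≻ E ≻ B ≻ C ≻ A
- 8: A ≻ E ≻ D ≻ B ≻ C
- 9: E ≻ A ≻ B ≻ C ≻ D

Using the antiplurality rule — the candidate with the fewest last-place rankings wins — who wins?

Last-place votes: A 6, B 0, C 8, D 16, E 8.

B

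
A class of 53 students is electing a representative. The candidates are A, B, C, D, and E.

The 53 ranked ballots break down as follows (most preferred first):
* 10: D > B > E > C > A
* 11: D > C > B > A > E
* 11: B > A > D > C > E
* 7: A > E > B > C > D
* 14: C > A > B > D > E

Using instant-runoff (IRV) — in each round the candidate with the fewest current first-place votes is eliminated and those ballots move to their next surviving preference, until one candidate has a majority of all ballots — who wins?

Round 1: A 7, B 11, C 14, D 21, E 0. E eliminated.
Round 2: A 7, B 11, C 14, D 21. A eliminated.
Round 3: B 18, C 14, D 21. C eliminated.
Round 4: B 32, D 21. B has a majority (≥27).

B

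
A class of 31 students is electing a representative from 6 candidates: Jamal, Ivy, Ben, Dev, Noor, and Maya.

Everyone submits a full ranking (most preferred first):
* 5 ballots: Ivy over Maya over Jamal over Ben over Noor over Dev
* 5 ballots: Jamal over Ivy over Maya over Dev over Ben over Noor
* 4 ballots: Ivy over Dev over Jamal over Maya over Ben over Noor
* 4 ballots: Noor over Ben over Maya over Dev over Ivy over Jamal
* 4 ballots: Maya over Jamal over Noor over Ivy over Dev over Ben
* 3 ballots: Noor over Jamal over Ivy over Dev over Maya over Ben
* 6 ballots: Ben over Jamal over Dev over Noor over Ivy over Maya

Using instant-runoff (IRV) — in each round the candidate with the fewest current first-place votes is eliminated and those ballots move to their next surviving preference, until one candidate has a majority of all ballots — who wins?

Round 1: Jamal 5, Ivy 9, Ben 6, Dev 0, Noor 7, Maya 4. Dev eliminated.
Round 2: Jamal 5, Ivy 9, Ben 6, Noor 7, Maya 4. Maya eliminated.
Round 3: Jamal 9, Ivy 9, Ben 6, Noor 7. Ben eliminated.
Round 4: Jamal 15, Ivy 9, Noor 7. Noor eliminated.
Round 5: Jamal 18, Ivy 13. Jamal has a majority (≥16).

Jamal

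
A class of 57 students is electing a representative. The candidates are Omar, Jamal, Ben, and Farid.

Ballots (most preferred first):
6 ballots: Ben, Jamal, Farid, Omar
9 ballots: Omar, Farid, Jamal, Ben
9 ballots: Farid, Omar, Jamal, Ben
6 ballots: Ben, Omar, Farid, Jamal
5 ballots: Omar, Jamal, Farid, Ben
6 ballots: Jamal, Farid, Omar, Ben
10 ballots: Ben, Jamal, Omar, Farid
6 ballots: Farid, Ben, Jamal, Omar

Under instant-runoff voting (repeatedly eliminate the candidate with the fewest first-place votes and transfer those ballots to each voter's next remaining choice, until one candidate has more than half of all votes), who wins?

Farid

Round 1: Omar 14, Jamal 6, Ben 22, Farid 15. Jamal eliminated.
Round 2: Omar 14, Ben 22, Farid 21. Omar eliminated.
Round 3: Ben 22, Farid 35. Farid has a majority (≥29).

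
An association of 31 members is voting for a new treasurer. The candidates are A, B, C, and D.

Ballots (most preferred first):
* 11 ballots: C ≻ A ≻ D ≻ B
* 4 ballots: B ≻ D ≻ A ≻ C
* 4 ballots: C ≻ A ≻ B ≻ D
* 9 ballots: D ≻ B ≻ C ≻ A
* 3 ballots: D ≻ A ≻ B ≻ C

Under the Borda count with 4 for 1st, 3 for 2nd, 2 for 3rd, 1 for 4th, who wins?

D

A: 11×3 + 4×2 + 4×3 + 9×1 + 3×3 = 71
B: 11×1 + 4×4 + 4×2 + 9×3 + 3×2 = 68
C: 11×4 + 4×1 + 4×4 + 9×2 + 3×1 = 85
D: 11×2 + 4×3 + 4×1 + 9×4 + 3×4 = 86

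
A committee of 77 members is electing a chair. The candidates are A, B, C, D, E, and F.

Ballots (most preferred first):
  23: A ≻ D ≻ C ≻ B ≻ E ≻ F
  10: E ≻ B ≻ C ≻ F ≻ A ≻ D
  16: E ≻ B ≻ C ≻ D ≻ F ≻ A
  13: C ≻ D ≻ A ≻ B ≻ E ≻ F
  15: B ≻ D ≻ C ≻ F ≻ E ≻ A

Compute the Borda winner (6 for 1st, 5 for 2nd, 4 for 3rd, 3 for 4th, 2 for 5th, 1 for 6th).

C

A: 23×6 + 10×2 + 16×1 + 13×4 + 15×1 = 241
B: 23×3 + 10×5 + 16×5 + 13×3 + 15×6 = 328
C: 23×4 + 10×4 + 16×4 + 13×6 + 15×4 = 334
D: 23×5 + 10×1 + 16×3 + 13×5 + 15×5 = 313
E: 23×2 + 10×6 + 16×6 + 13×2 + 15×2 = 258
F: 23×1 + 10×3 + 16×2 + 13×1 + 15×3 = 143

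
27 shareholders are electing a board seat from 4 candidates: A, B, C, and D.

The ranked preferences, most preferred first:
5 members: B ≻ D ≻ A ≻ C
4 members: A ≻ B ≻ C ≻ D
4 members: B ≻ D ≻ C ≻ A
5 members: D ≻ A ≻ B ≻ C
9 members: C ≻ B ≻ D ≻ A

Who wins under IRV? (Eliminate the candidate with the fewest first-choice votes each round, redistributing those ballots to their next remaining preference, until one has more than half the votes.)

B

Round 1: A 4, B 9, C 9, D 5. A eliminated.
Round 2: B 13, C 9, D 5. D eliminated.
Round 3: B 18, C 9. B has a majority (≥14).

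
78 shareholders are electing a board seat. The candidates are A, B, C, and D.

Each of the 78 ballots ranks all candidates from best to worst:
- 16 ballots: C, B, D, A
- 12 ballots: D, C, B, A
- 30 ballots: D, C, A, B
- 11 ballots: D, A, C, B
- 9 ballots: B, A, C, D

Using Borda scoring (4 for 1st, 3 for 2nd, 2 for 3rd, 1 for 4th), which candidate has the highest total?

D

A: 16×1 + 12×1 + 30×2 + 11×3 + 9×3 = 148
B: 16×3 + 12×2 + 30×1 + 11×1 + 9×4 = 149
C: 16×4 + 12×3 + 30×3 + 11×2 + 9×2 = 230
D: 16×2 + 12×4 + 30×4 + 11×4 + 9×1 = 253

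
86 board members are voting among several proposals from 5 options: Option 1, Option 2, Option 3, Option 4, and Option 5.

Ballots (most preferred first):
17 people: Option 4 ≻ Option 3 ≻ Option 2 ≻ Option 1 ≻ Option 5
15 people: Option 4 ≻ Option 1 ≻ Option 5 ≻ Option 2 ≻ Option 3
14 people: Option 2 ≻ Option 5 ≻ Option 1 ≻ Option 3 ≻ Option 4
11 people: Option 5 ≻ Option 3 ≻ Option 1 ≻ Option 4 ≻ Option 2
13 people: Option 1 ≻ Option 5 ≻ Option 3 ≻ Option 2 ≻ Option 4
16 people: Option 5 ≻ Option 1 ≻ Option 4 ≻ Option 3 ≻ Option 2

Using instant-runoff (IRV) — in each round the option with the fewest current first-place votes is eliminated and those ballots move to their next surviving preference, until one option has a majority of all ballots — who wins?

Round 1: Option 1 13, Option 2 14, Option 3 0, Option 4 32, Option 5 27. Option 3 eliminated.
Round 2: Option 1 13, Option 2 14, Option 4 32, Option 5 27. Option 1 eliminated.
Round 3: Option 2 14, Option 4 32, Option 5 40. Option 2 eliminated.
Round 4: Option 4 32, Option 5 54. Option 5 has a majority (≥44).

Option 5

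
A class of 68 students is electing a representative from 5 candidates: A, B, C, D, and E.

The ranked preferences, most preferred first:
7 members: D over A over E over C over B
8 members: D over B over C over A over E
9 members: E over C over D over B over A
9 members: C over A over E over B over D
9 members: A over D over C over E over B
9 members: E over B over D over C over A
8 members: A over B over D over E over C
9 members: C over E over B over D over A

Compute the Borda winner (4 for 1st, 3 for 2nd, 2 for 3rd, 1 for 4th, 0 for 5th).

C

A: 7×3 + 8×1 + 9×0 + 9×3 + 9×4 + 9×0 + 8×4 + 9×0 = 124
B: 7×0 + 8×3 + 9×1 + 9×1 + 9×0 + 9×3 + 8×3 + 9×2 = 111
C: 7×1 + 8×2 + 9×3 + 9×4 + 9×2 + 9×1 + 8×0 + 9×4 = 149
D: 7×4 + 8×4 + 9×2 + 9×0 + 9×3 + 9×2 + 8×2 + 9×1 = 148
E: 7×2 + 8×0 + 9×4 + 9×2 + 9×1 + 9×4 + 8×1 + 9×3 = 148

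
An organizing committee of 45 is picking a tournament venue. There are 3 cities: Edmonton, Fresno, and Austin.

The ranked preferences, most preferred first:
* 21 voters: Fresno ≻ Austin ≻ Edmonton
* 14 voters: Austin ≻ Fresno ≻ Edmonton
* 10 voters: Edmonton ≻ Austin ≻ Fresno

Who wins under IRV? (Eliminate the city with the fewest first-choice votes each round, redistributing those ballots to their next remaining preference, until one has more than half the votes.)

Austin

Round 1: Edmonton 10, Fresno 21, Austin 14. Edmonton eliminated.
Round 2: Fresno 21, Austin 24. Austin has a majority (≥23).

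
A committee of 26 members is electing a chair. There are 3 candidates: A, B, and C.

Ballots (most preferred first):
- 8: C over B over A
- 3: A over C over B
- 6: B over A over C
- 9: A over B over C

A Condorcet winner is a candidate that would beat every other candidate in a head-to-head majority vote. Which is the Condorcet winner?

B vs A: 14–12
B vs C: 15–11
B beats every other candidate.

B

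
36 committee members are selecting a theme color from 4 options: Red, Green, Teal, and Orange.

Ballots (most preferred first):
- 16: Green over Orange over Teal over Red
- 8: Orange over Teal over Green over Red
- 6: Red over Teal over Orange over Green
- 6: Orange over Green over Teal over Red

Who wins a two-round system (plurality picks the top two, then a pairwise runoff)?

Orange

Round 1 first-place votes: Red 6, Green 16, Teal 0, Orange 14. Green and Orange advance.
Runoff: Green is ranked above Orange on 16 ballots, Orange above Green on 20.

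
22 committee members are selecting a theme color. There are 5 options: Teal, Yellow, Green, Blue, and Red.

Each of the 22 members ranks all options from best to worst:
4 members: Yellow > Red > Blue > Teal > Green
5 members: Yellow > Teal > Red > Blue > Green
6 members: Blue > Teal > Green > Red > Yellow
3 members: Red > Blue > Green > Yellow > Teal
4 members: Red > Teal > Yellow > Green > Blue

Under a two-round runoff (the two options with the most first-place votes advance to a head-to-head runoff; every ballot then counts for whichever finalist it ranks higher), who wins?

Round 1 first-place votes: Teal 0, Yellow 9, Green 0, Blue 6, Red 7. Yellow and Red advance.
Runoff: Yellow is ranked above Red on 9 ballots, Red above Yellow on 13.

Red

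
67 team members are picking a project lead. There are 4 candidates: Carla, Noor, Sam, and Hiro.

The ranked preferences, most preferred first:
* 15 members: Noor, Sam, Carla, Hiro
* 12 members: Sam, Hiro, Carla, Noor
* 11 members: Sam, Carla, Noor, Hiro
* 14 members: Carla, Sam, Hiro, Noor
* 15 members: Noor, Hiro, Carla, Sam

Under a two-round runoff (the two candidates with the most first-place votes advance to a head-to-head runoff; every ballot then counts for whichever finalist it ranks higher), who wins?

Sam

Round 1 first-place votes: Carla 14, Noor 30, Sam 23, Hiro 0. Noor and Sam advance.
Runoff: Noor is ranked above Sam on 30 ballots, Sam above Noor on 37.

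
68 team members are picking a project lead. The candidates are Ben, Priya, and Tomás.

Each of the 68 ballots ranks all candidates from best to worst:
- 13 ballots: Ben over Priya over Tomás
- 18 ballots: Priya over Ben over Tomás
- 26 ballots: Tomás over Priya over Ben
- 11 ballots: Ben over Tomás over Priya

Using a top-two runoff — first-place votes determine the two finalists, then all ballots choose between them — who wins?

Round 1 first-place votes: Ben 24, Priya 18, Tomás 26. Tomás and Ben advance.
Runoff: Tomás is ranked above Ben on 26 ballots, Ben above Tomás on 42.

Ben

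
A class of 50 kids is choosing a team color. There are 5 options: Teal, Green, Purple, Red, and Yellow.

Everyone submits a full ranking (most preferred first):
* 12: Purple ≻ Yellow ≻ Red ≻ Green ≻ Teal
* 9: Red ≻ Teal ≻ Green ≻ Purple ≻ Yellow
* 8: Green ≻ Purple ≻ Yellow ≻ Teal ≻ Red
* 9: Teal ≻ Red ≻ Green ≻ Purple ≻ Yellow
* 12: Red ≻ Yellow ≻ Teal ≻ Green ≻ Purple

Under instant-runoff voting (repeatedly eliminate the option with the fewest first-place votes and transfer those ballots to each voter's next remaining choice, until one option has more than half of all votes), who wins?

Round 1: Teal 9, Green 8, Purple 12, Red 21, Yellow 0. Yellow eliminated.
Round 2: Teal 9, Green 8, Purple 12, Red 21. Green eliminated.
Round 3: Teal 9, Purple 20, Red 21. Teal eliminated.
Round 4: Purple 20, Red 30. Red has a majority (≥26).

Red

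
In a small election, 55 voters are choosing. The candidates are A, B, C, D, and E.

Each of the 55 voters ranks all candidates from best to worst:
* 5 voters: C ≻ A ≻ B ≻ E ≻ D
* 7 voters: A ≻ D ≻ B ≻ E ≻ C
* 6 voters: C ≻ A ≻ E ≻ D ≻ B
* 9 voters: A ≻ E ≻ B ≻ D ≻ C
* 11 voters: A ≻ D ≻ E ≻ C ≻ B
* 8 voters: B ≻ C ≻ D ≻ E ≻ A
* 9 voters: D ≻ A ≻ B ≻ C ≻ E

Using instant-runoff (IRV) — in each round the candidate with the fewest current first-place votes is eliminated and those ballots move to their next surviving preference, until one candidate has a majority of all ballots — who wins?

A

Round 1: A 27, B 8, C 11, D 9, E 0. E eliminated.
Round 2: A 27, B 8, C 11, D 9. B eliminated.
Round 3: A 27, C 19, D 9. D eliminated.
Round 4: A 36, C 19. A has a majority (≥28).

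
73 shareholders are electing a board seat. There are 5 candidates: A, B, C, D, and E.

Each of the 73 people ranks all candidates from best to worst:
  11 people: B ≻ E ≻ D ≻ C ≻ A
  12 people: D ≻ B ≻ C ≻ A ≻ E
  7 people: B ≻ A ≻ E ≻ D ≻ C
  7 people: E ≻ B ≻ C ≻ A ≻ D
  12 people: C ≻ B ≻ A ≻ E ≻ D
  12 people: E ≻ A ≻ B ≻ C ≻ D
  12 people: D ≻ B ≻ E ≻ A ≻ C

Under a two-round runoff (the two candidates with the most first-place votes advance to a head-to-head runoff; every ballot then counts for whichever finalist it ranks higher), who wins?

E

Round 1 first-place votes: A 0, B 18, C 12, D 24, E 19. D and E advance.
Runoff: D is ranked above E on 24 ballots, E above D on 49.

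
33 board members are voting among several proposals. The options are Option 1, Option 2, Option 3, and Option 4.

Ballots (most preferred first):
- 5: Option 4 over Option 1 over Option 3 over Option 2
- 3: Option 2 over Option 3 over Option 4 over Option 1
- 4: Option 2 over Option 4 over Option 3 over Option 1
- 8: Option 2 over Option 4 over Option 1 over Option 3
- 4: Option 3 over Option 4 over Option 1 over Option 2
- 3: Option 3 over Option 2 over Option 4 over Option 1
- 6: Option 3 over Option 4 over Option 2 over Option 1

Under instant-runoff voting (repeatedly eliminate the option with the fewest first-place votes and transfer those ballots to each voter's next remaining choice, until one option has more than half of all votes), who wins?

Option 3

Round 1: Option 1 0, Option 2 15, Option 3 13, Option 4 5. Option 1 eliminated.
Round 2: Option 2 15, Option 3 13, Option 4 5. Option 4 eliminated.
Round 3: Option 2 15, Option 3 18. Option 3 has a majority (≥17).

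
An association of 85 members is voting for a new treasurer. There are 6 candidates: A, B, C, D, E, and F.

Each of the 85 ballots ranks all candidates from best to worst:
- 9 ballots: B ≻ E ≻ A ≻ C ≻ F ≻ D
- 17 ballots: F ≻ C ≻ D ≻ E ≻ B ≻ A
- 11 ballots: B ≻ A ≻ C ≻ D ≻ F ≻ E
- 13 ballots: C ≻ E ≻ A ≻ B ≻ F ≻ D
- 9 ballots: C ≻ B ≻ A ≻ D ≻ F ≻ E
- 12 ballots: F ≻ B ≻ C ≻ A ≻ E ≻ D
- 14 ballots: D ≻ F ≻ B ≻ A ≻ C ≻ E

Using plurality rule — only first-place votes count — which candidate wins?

F

First-place votes: A 0, B 20, C 22, D 14, E 0, F 29.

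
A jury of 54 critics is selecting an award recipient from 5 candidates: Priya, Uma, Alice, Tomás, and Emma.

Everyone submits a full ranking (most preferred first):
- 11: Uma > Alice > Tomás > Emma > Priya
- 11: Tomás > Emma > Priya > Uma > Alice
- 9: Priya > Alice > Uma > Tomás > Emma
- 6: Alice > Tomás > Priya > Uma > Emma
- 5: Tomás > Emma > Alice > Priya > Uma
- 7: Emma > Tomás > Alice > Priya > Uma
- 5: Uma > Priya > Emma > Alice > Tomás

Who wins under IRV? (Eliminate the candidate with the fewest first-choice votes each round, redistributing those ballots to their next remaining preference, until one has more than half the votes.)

Tomás

Round 1: Priya 9, Uma 16, Alice 6, Tomás 16, Emma 7. Alice eliminated.
Round 2: Priya 9, Uma 16, Tomás 22, Emma 7. Emma eliminated.
Round 3: Priya 9, Uma 16, Tomás 29. Tomás has a majority (≥28).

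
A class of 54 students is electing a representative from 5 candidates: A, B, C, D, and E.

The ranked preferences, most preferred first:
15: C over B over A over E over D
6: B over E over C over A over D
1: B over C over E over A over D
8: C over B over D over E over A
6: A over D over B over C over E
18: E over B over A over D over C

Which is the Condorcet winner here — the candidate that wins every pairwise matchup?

B vs A: 48–6
B vs C: 31–23
B vs D: 48–6
B vs E: 36–18
B beats every other candidate.

B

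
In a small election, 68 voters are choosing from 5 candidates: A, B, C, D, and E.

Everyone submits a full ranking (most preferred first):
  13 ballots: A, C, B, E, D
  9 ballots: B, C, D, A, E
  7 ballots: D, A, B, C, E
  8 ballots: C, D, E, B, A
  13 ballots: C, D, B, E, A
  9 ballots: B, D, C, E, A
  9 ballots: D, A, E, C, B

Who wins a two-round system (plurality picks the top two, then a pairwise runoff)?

Round 1 first-place votes: A 13, B 18, C 21, D 16, E 0. C and B advance.
Runoff: C is ranked above B on 43 ballots, B above C on 25.

C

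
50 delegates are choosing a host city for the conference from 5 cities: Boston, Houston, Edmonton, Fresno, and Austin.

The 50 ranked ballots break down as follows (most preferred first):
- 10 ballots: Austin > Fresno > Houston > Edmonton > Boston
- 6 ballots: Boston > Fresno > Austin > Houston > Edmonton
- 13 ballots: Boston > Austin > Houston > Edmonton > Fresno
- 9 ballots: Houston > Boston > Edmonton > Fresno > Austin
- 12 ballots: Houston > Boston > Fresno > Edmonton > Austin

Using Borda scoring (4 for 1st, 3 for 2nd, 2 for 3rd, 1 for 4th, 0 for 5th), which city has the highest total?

Boston: 10×0 + 6×4 + 13×4 + 9×3 + 12×3 = 139
Houston: 10×2 + 6×1 + 13×2 + 9×4 + 12×4 = 136
Edmonton: 10×1 + 6×0 + 13×1 + 9×2 + 12×1 = 53
Fresno: 10×3 + 6×3 + 13×0 + 9×1 + 12×2 = 81
Austin: 10×4 + 6×2 + 13×3 + 9×0 + 12×0 = 91

Boston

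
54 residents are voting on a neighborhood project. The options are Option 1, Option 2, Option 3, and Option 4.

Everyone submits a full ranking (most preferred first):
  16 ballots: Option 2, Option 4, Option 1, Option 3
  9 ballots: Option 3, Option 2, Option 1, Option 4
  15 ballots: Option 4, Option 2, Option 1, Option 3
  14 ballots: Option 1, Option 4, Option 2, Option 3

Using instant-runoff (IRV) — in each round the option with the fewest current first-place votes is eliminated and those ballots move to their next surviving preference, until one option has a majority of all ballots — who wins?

Option 4

Round 1: Option 1 14, Option 2 16, Option 3 9, Option 4 15. Option 3 eliminated.
Round 2: Option 1 14, Option 2 25, Option 4 15. Option 1 eliminated.
Round 3: Option 2 25, Option 4 29. Option 4 has a majority (≥28).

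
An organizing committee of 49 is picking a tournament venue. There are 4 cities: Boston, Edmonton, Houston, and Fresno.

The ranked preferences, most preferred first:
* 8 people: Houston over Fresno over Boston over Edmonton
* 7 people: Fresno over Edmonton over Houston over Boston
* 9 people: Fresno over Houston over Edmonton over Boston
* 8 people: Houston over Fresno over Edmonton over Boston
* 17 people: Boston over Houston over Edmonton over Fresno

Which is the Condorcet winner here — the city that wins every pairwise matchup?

Houston vs Boston: 32–17
Houston vs Edmonton: 42–7
Houston vs Fresno: 33–16
Houston beats every other city.

Houston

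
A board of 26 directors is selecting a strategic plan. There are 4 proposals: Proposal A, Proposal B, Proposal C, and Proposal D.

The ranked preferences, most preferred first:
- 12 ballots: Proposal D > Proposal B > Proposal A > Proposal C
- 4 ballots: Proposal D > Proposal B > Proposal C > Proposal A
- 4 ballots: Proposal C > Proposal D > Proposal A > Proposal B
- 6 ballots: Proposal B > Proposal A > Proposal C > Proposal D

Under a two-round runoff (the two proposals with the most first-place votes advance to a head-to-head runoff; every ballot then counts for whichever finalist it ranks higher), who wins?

Round 1 first-place votes: Proposal A 0, Proposal B 6, Proposal C 4, Proposal D 16. Proposal D and Proposal B advance.
Runoff: Proposal D is ranked above Proposal B on 20 ballots, Proposal B above Proposal D on 6.

Proposal D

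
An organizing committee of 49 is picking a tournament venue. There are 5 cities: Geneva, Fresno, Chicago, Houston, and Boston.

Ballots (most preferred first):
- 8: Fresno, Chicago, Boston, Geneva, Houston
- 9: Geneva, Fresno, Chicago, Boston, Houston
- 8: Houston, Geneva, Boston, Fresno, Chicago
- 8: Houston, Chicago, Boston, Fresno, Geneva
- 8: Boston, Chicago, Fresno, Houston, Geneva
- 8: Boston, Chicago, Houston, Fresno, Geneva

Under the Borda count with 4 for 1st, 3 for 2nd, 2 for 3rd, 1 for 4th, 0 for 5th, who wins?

Geneva: 8×1 + 9×4 + 8×3 + 8×0 + 8×0 + 8×0 = 68
Fresno: 8×4 + 9×3 + 8×1 + 8×1 + 8×2 + 8×1 = 99
Chicago: 8×3 + 9×2 + 8×0 + 8×3 + 8×3 + 8×3 = 114
Houston: 8×0 + 9×0 + 8×4 + 8×4 + 8×1 + 8×2 = 88
Boston: 8×2 + 9×1 + 8×2 + 8×2 + 8×4 + 8×4 = 121

Boston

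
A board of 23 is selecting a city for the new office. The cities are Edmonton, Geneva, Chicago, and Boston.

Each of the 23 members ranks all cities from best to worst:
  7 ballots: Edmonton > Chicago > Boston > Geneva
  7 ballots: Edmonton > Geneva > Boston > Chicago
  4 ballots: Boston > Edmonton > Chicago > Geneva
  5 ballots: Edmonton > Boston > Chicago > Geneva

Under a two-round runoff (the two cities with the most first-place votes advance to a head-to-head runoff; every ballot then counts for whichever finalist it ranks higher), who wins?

Edmonton

Round 1 first-place votes: Edmonton 19, Geneva 0, Chicago 0, Boston 4. Edmonton and Boston advance.
Runoff: Edmonton is ranked above Boston on 19 ballots, Boston above Edmonton on 4.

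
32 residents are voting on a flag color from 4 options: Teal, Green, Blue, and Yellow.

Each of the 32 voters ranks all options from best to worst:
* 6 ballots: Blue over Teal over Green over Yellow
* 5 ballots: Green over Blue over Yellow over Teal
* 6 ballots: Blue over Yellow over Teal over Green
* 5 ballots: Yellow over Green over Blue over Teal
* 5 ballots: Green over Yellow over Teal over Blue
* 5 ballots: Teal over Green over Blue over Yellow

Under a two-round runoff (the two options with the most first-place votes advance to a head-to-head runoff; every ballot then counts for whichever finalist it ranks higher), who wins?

Green

Round 1 first-place votes: Teal 5, Green 10, Blue 12, Yellow 5. Blue and Green advance.
Runoff: Blue is ranked above Green on 12 ballots, Green above Blue on 20.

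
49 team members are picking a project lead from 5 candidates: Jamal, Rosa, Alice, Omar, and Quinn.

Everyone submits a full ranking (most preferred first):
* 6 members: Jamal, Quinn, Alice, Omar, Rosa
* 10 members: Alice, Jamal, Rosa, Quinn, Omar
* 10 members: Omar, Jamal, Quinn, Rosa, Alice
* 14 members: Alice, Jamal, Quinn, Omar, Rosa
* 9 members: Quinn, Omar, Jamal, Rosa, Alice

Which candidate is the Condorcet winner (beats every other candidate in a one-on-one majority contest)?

Jamal

Jamal vs Rosa: 49–0
Jamal vs Alice: 25–24
Jamal vs Omar: 30–19
Jamal vs Quinn: 40–9
Jamal beats every other candidate.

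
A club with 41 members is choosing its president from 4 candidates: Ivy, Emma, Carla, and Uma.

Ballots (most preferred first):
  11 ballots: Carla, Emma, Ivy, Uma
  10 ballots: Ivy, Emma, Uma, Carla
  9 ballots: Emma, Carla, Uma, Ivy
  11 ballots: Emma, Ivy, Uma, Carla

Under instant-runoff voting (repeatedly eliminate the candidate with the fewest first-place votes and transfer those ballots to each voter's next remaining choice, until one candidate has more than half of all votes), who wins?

Round 1: Ivy 10, Emma 20, Carla 11, Uma 0. Uma eliminated.
Round 2: Ivy 10, Emma 20, Carla 11. Ivy eliminated.
Round 3: Emma 30, Carla 11. Emma has a majority (≥21).

Emma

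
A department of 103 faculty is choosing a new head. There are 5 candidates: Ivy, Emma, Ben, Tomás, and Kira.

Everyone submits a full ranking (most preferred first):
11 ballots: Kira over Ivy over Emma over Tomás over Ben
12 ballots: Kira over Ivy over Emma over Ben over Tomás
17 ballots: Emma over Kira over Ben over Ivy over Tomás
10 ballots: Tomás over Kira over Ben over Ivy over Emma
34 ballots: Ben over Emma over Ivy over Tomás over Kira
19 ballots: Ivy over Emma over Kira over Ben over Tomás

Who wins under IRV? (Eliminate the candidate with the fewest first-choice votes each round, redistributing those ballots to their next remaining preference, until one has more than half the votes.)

Kira

Round 1: Ivy 19, Emma 17, Ben 34, Tomás 10, Kira 23. Tomás eliminated.
Round 2: Ivy 19, Emma 17, Ben 34, Kira 33. Emma eliminated.
Round 3: Ivy 19, Ben 34, Kira 50. Ivy eliminated.
Round 4: Ben 34, Kira 69. Kira has a majority (≥52).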